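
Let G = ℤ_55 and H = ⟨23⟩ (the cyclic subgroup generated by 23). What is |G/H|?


|⟨23⟩| = n / gcd(23, 55) = 55 / 1 = 55
H is normal (ℤ_55 is abelian).
|G/H| = |G| / |H| = 55 / 55 = 1

|G/H| = 1


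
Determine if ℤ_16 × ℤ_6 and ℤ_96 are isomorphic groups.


Comparing ℤ_16 × ℤ_6 and ℤ_96:
gcd(16,6) = 2 ≠ 1. Max element order in ℤ_16×ℤ_6 is lcm(16,6) = 48 < 96, so it has no element of order 96

No, ℤ_16 × ℤ_6 ≇ ℤ_96


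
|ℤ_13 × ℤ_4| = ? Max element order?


|ℤ_13 × ℤ_4| = 13 × 4 = 52
Max element order = lcm(13,4) = 52
Cyclic? Yes (gcd=1)

|ℤ_13×ℤ_4| = 52, max element order = 52


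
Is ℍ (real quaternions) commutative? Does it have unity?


quaternion multiplication is non-commutative (ij = k ≠ ji = -k); has unity 1; a division ring but not an integral domain since integral domains are commutative by convention
Commutative: No
Integral domain: No
Has unity: Yes

ℍ (real quaternions): Commutative=No, Unity=Yes


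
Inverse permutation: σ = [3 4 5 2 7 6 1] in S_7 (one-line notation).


To find σ⁻¹, swap domain and range:
σ(1) = 3 → σ⁻¹(3) = 1
σ(2) = 4 → σ⁻¹(4) = 2
σ(3) = 5 → σ⁻¹(5) = 3
σ(4) = 2 → σ⁻¹(2) = 4
σ(5) = 7 → σ⁻¹(7) = 5
σ(6) = 6 → σ⁻¹(6) = 6
σ(7) = 1 → σ⁻¹(1) = 7

σ⁻¹ = [7 4 1 2 3 6 5]


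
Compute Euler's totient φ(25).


φ(n) = count of k ∈ {1,...,n} with gcd(k,n)=1
Coprimes to 25: {1, 2, 3, 4, 6, 7, 8, 9, 11, 12, 13, 14, 16, 17, 18, 19, 21, 22, 23, 24}
Count: 20

φ(25) = 20


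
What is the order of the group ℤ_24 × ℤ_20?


|A × B| = |A| · |B|
|ℤ_24 × ℤ_20| = 24 × 20 = 480

|ℤ_24 × ℤ_20| = 480


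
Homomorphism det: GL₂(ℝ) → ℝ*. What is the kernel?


Kernel = preimage of identity
ker(det) = {A | det(A) = 1} = SL₂(ℝ)

ker(det) = SL₂(ℝ)


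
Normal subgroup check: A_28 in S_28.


H = A_28 in S_28
A_28 has index 2 in S_28, and every subgroup of index 2 is normal

Yes, normal subgroup


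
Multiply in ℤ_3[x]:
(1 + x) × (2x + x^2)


Expand and collect like terms; reduce coefficients mod 3:
x^0: 1·0 = 0 ≡ 0 (mod 3)
x^1: 1·2 + 1·0 = 2 ≡ 2 (mod 3)
x^2: 1·1 + 1·2 = 3 ≡ 0 (mod 3)
x^3: 1·1 = 1 ≡ 1 (mod 3)
Result: 2x + x^3

f · g = 2x + x^3


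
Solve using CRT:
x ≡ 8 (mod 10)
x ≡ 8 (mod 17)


m₁ = 10, m₂ = 17, gcd = 1, so CRT applies. M = m₁·m₂ = 170
Let M₁ = M/m₁ = 17, M₂ = M/m₂ = 10
Find y₁ ≡ M₁⁻¹ (mod m₁): 17⁻¹ ≡ 3 (mod 10)
Find y₂ ≡ M₂⁻¹ (mod m₂): 10⁻¹ ≡ 12 (mod 17)
x = a₁·M₁·y₁ + a₂·M₂·y₂ = 8·17·3 + 8·10·12 = 1368
Reduce mod 170: x ≡ 8
Check: 8 mod 10 = 8 ✓, 8 mod 17 = 8 ✓

x ≡ 8 (mod 170)


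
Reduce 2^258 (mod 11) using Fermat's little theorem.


Fermat's little theorem: if p is prime and gcd(a,p)=1, then a^(p-1) ≡ 1 (mod p)
p = 11 is prime, gcd(2,11) = 1
Reduce exponent: 258 mod 10 = 8
So 2^258 ≡ 2^8 (mod 11)
2^8 mod 11 = 3

2^258 ≡ 3 (mod 11)


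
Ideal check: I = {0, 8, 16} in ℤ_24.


Check ideal conditions for I = {0, 8, 16} in ℤ_24:
(1) I is an additive subgroup? Yes
(2) For r ∈ ℤ_24 and a ∈ I: r·a ∈ I? Yes

Yes, I is an ideal of ℤ_24


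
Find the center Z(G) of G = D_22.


Z(G) = {g ∈ G | gx = xg for all x ∈ G}
For even n, Z(D_n) = {e, r^(n/2)}: the 180° rotation r^11 commutes with every reflection and rotation

Z(D_22) = {e, r^11}


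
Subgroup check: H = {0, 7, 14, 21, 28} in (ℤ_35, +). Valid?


Subgroup test for H = {0, 7, 14, 21, 28} in (ℤ_35, +):
(1) 0 ∈ H? Yes
(2) Closure: for all a,b ∈ H, (a+b) mod 35 ∈ H? Yes
(3) Inverses: for all a ∈ H, -a mod 35 ∈ H? Yes

Yes, H is a subgroup of ℤ_35


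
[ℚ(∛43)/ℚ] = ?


∛43 has minimal polynomial x³ - 43 (irreducible over ℚ since 43 is not a perfect cube)

[ℚ(∛43)/ℚ] = 3


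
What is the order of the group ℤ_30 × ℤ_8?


|A × B| = |A| · |B|
|ℤ_30 × ℤ_8| = 30 × 8 = 240

|ℤ_30 × ℤ_8| = 240


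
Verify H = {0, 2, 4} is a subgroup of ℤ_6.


Subgroup test for H = {0, 2, 4} in (ℤ_6, +):
(1) 0 ∈ H? Yes
(2) Closure: for all a,b ∈ H, (a+b) mod 6 ∈ H? Yes
(3) Inverses: for all a ∈ H, -a mod 6 ∈ H? Yes

Yes, H is a subgroup of ℤ_6


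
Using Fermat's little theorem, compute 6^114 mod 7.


Fermat's little theorem: if p is prime and gcd(a,p)=1, then a^(p-1) ≡ 1 (mod p)
p = 7 is prime, gcd(6,7) = 1
Reduce exponent: 114 mod 6 = 0
So 6^114 ≡ 6^0 (mod 7)
6^0 = 1

6^114 ≡ 1 (mod 7)


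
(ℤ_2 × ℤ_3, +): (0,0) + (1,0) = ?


Operation: componentwise addition mod (2, 3)
(0,0) + (1,0) = ((a₁+b₁) mod 2, (a₂+b₂) mod 3) with a = (0,0), b = (1,0)

(0,0) + (1,0) = (1,0)


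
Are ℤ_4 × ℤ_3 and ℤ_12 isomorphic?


Comparing ℤ_4 × ℤ_3 and ℤ_12:
gcd(4,3) = 1, so ℤ_4 × ℤ_3 ≅ ℤ_12 (CRT)

Yes, ℤ_4 × ℤ_3 ≅ ℤ_12


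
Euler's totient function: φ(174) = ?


Factor n: 174 = 2 × 3 × 29
φ(n) = n · ∏(1 - 1/p) over distinct primes p | n
φ(174) = 174 · (1 - 1/2) · (1 - 1/3) · (1 - 1/29) = 56

φ(174) = 56


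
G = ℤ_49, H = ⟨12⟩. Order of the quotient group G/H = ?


|⟨12⟩| = n / gcd(12, 49) = 49 / 1 = 49
H is normal (ℤ_49 is abelian).
|G/H| = |G| / |H| = 49 / 49 = 1

|G/H| = 1


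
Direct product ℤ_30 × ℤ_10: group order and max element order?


|ℤ_30 × ℤ_10| = 30 × 10 = 300
Max element order = lcm(30,10) = 30
Cyclic? No (gcd=10)

|ℤ_30×ℤ_10| = 300, max element order = 30


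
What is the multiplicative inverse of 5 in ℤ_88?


Use the extended Euclidean algorithm to write 1 = 5·s + 88·t; then s mod 88 is the inverse.
Euclidean algorithm:
  5 = 0·88 + 5
  88 = 17·5 + 3
  5 = 1·3 + 2
  3 = 1·2 + 1
  2 = 2·1 + 0
gcd(5,88) = 1
Back-substitution gives: 5·(-35) + 88·(2) = 1
So 5⁻¹ ≡ -35 ≡ 53 (mod 88)
Check: 5 × 53 = 265 ≡ 1 (mod 88) ✓

5⁻¹ ≡ 53 (mod 88)


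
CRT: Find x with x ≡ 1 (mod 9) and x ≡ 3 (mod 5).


m₁ = 9, m₂ = 5, gcd = 1, so CRT applies. M = m₁·m₂ = 45
Let M₁ = M/m₁ = 5, M₂ = M/m₂ = 9
Find y₁ ≡ M₁⁻¹ (mod m₁): 5⁻¹ ≡ 2 (mod 9)
Find y₂ ≡ M₂⁻¹ (mod m₂): 9⁻¹ ≡ 4 (mod 5)
x = a₁·M₁·y₁ + a₂·M₂·y₂ = 1·5·2 + 3·9·4 = 118
Reduce mod 45: x ≡ 28
Check: 28 mod 9 = 1 ✓, 28 mod 5 = 3 ✓

x ≡ 28 (mod 45)


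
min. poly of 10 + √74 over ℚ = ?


Let α = 10 + √74. Then α - 10 = √74, so (α - 10)² = 74, giving α² - 20α + 26 = 0. Degree 2 and α ∉ ℚ, so this is the minimal polynomial.

Minimal polynomial: x² - 20x + 26


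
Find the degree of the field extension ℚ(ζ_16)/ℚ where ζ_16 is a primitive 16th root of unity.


[ℚ(ζ_n):ℚ] = deg Φ_n(x) = φ(n). Here φ(16) = 8

[ℚ(ζ_16)/ℚ where ζ_16 is a primitive 16th root of unity] = 8


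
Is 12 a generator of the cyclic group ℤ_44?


g generates ℤ_n iff gcd(g, n) = 1
gcd(12, 44) = 4
Since gcd = 4 ≠ 1, ⟨12⟩ has order 11 < 44, so 12 is not a generator.

No, 12 does not generate ℤ_44


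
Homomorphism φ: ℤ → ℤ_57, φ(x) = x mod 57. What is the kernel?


Kernel = preimage of identity
ker(φ) = {x ∈ ℤ : x ≡ 0 (mod 57)} = 57ℤ = {0, ±57, ±114, ...}

ker(φ) = 57ℤ


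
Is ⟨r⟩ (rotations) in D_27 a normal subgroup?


H = ⟨r⟩ (rotations) in D_27
The rotation subgroup ⟨r⟩ has index 2 in D_27, so it is normal

Yes, normal subgroup


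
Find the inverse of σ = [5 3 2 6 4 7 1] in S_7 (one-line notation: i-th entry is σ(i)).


To find σ⁻¹, swap domain and range:
σ(1) = 5 → σ⁻¹(5) = 1
σ(2) = 3 → σ⁻¹(3) = 2
σ(3) = 2 → σ⁻¹(2) = 3
σ(4) = 6 → σ⁻¹(6) = 4
σ(5) = 4 → σ⁻¹(4) = 5
σ(6) = 7 → σ⁻¹(7) = 6
σ(7) = 1 → σ⁻¹(1) = 7

σ⁻¹ = [7 3 2 5 1 4 6]


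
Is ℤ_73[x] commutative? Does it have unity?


ℤ_73 is a field (n prime), so ℤ_73[x] is a commutative integral domain with unity
Commutative: Yes
Integral domain: Yes
Has unity: Yes

ℤ_73[x]: Commutative=Yes, Unity=Yes


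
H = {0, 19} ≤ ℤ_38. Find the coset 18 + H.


18 + H = {18 + h (mod 38) : h ∈ H}
18+0=18, 18+19=37

18 + H = {18, 37}


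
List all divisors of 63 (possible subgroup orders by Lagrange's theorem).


Lagrange's theorem: |H| divides |G|
|G| = 63
Divisors of 63: 1, 3, 7, 9, 21, 63

Possible subgroup orders: {1, 3, 7, 9, 21, 63}


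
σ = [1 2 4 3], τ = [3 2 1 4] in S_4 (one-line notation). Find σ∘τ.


σ∘τ: apply τ first, then σ
1 →τ 3 →σ 4
2 →τ 2 →σ 2
3 →τ 1 →σ 1
4 →τ 4 →σ 3

σ∘τ = [4 2 1 3]


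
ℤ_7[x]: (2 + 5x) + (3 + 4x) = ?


Add coefficients mod 7:
x^0: 2 + 3 = 5 (mod 7)
x^1: 5 + 4 = 2 (mod 7)
Result: 5 + 2x

f + g = 5 + 2x


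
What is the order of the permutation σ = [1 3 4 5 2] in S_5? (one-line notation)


Cycle decomposition: (2 3 4 5)
Cycle lengths: 4
Order = lcm(4) = 4

ord(σ) = 4


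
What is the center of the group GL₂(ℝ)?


Z(G) = {g ∈ G | gx = xg for all x ∈ G}
Only scalar multiples of the identity commute with all invertible matrices

Z(GL₂(ℝ)) = {aI : a ∈ ℝ, a ≠ 0}


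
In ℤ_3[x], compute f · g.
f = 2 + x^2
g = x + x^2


Expand and collect like terms; reduce coefficients mod 3:
x^0: 2·0 = 0 ≡ 0 (mod 3)
x^1: 2·1 + 0·0 = 2 ≡ 2 (mod 3)
x^2: 2·1 + 0·1 + 1·0 = 2 ≡ 2 (mod 3)
x^3: 0·1 + 1·1 = 1 ≡ 1 (mod 3)
x^4: 1·1 = 1 ≡ 1 (mod 3)
Result: 2x + 2x^2 + x^3 + x^4

f · g = 2x + 2x^2 + x^3 + x^4


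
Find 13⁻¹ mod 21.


Use the extended Euclidean algorithm to write 1 = 13·s + 21·t; then s mod 21 is the inverse.
Euclidean algorithm:
  13 = 0·21 + 13
  21 = 1·13 + 8
  13 = 1·8 + 5
  8 = 1·5 + 3
  5 = 1·3 + 2
  3 = 1·2 + 1
  2 = 2·1 + 0
gcd(13,21) = 1
Back-substitution gives: 13·(-8) + 21·(5) = 1
So 13⁻¹ ≡ -8 ≡ 13 (mod 21)
Check: 13 × 13 = 169 ≡ 1 (mod 21) ✓

13⁻¹ ≡ 13 (mod 21)


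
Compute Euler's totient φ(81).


Factor n: 81 = 3^4
φ(n) = n · ∏(1 - 1/p) over distinct primes p | n
φ(81) = 81 · (1 - 1/3) = 54

φ(81) = 54


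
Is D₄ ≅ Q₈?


Comparing D₄ and Q₈:
D₄ has 5 elements of order 2; Q₈ has only 1

No, D₄ ≇ Q₈


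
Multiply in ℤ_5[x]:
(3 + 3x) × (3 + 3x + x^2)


Expand and collect like terms; reduce coefficients mod 5:
x^0: 3·3 = 9 ≡ 4 (mod 5)
x^1: 3·3 + 3·3 = 18 ≡ 3 (mod 5)
x^2: 3·1 + 3·3 = 12 ≡ 2 (mod 5)
x^3: 3·1 = 3 ≡ 3 (mod 5)
Result: 4 + 3x + 2x^2 + 3x^3

f · g = 4 + 3x + 2x^2 + 3x^3


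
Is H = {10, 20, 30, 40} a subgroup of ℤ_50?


Subgroup test for H = {10, 20, 30, 40} in (ℤ_50, +):
(1) 0 ∈ H? No
(2) Closure: for all a,b ∈ H, (a+b) mod 50 ∈ H? No  [counterexample: 10 + 40 = 0 ∉ H]
(3) Inverses: for all a ∈ H, -a mod 50 ∈ H? Yes

No, H is not a subgroup of ℤ_50


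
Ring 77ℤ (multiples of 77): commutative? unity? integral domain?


77ℤ is a commutative ring under +,× but has no multiplicative identity (1 ∉ 77ℤ); it has no zero divisors, but without unity it is not an integral domain
Commutative: Yes
Integral domain: No
Has unity: No

77ℤ (multiples of 77): Commutative=Yes, Unity=No


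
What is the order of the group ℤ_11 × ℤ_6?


|A × B| = |A| · |B|
|ℤ_11 × ℤ_6| = 11 × 6 = 66

|ℤ_11 × ℤ_6| = 66


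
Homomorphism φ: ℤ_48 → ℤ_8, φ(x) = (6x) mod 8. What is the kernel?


Kernel = preimage of identity
ker(φ) = {x ∈ ℤ_48 : 6x ≡ 0 (mod 8)}. Since 8 | 48, φ is well-defined. The kernel is the cyclic subgroup ⟨4⟩ of ℤ_48 (order 12), i.e. {0, 4, 8, 12, 16, 20, 24, 28, 32, 36, 40, 44}

ker(φ) = {0, 4, 8, 12, 16, 20, 24, 28, 32, 36, 40, 44}


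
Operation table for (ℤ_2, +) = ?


Elements: {0, 1}
Operation: addition mod 2
Entry (a, b) = (a + b) mod 2

Cayley table:
  | 0 | 1
0 | 0 | 1
1 | 1 | 0


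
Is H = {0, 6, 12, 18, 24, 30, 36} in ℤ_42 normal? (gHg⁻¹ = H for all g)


H = {0, 6, 12, 18, 24, 30, 36} in ℤ_42
ℤ_42 is abelian; every subgroup of an abelian group is normal

Yes, normal subgroup


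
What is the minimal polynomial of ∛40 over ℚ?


∛40 satisfies x³ - 40 = 0, irreducible over ℚ (no rational root; 40 is not a perfect cube)

Minimal polynomial: x³ - 40


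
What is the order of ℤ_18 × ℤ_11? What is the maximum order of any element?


|ℤ_18 × ℤ_11| = 18 × 11 = 198
Max element order = lcm(18,11) = 198
Cyclic? Yes (gcd=1)

|ℤ_18×ℤ_11| = 198, max element order = 198


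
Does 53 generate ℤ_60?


g generates ℤ_n iff gcd(g, n) = 1
gcd(53, 60) = 1
Since gcd = 1, 53 is a generator.

Yes, 53 generates ℤ_60


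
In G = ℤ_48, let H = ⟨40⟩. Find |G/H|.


|⟨40⟩| = n / gcd(40, 48) = 48 / 8 = 6
H is normal (ℤ_48 is abelian).
|G/H| = |G| / |H| = 48 / 6 = 8

|G/H| = 8


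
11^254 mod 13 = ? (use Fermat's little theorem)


Fermat's little theorem: if p is prime and gcd(a,p)=1, then a^(p-1) ≡ 1 (mod p)
p = 13 is prime, gcd(11,13) = 1
Reduce exponent: 254 mod 12 = 2
So 11^254 ≡ 11^2 (mod 13)
11^2 mod 13 = 4

11^254 ≡ 4 (mod 13)


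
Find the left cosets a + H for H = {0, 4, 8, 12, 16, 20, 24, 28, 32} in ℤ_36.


H = {0, 4, 8, 12, 16, 20, 24, 28, 32}, |H| = 9
Number of cosets = |G|/|H| = 36/9 = 4
0 + H = {0, 4, 8, 12, 16, 20, 24, 28, 32}
1 + H = {1, 5, 9, 13, 17, 21, 25, 29, 33}
2 + H = {2, 6, 10, 14, 18, 22, 26, 30, 34}
3 + H = {3, 7, 11, 15, 19, 23, 27, 31, 35}

Cosets: 0+H={0,4,8,12,16,20,24,28,32}; 1+H={1,5,9,13,17,21,25,29,33}; 2+H={2,6,10,14,18,22,26,30,34}; 3+H={3,7,11,15,19,23,27,31,35}


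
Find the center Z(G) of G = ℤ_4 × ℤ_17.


Z(G) = {g ∈ G | gx = xg for all x ∈ G}
Direct product of abelian groups is abelian, so Z(G) = G

Z(ℤ_4 × ℤ_17) = ℤ_4 × ℤ_17


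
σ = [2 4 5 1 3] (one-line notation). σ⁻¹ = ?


To find σ⁻¹, swap domain and range:
σ(1) = 2 → σ⁻¹(2) = 1
σ(2) = 4 → σ⁻¹(4) = 2
σ(3) = 5 → σ⁻¹(5) = 3
σ(4) = 1 → σ⁻¹(1) = 4
σ(5) = 3 → σ⁻¹(3) = 5

σ⁻¹ = [4 1 5 2 3]


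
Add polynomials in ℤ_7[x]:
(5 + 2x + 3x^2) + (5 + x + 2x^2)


Add coefficients mod 7:
x^0: 5 + 5 = 3 (mod 7)
x^1: 2 + 1 = 3 (mod 7)
x^2: 3 + 2 = 5 (mod 7)
Result: 3 + 3x + 5x^2

f + g = 3 + 3x + 5x^2


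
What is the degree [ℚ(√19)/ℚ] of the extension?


√19 has minimal polynomial x² - 19 (irreducible over ℚ since 19 is squarefree)

[ℚ(√19)/ℚ] = 2


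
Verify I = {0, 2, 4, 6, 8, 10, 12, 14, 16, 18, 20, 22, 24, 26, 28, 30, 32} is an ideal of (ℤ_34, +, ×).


Check ideal conditions for I = {0, 2, 4, 6, 8, 10, 12, 14, 16, 18, 20, 22, 24, 26, 28, 30, 32} in ℤ_34:
(1) I is an additive subgroup? Yes
(2) For r ∈ ℤ_34 and a ∈ I: r·a ∈ I? Yes

Yes, I is an ideal of ℤ_34


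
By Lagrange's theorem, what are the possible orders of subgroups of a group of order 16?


Lagrange's theorem: |H| divides |G|
|G| = 16
Divisors of 16: 1, 2, 4, 8, 16

Possible subgroup orders: {1, 2, 4, 8, 16}


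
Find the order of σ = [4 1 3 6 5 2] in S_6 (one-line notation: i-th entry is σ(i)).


Cycle decomposition: (1 4 6 2)
Cycle lengths: 4
Order = lcm(4) = 4

ord(σ) = 4


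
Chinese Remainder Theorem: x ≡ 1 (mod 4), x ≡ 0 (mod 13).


m₁ = 4, m₂ = 13, gcd = 1, so CRT applies. M = m₁·m₂ = 52
Let M₁ = M/m₁ = 13, M₂ = M/m₂ = 4
Find y₁ ≡ M₁⁻¹ (mod m₁): 13⁻¹ ≡ 1 (mod 4)
Find y₂ ≡ M₂⁻¹ (mod m₂): 4⁻¹ ≡ 10 (mod 13)
x = a₁·M₁·y₁ + a₂·M₂·y₂ = 1·13·1 + 0·4·10 = 13
Reduce mod 52: x ≡ 13
Check: 13 mod 4 = 1 ✓, 13 mod 13 = 0 ✓

x ≡ 13 (mod 52)


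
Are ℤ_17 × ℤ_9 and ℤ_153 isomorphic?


Comparing ℤ_17 × ℤ_9 and ℤ_153:
gcd(17,9) = 1, so ℤ_17 × ℤ_9 ≅ ℤ_153 (CRT)

Yes, ℤ_17 × ℤ_9 ≅ ℤ_153


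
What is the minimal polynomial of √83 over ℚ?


√83 satisfies x² - 83 = 0, irreducible over ℚ since 83 is squarefree

Minimal polynomial: x² - 83


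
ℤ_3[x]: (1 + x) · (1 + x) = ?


Expand and collect like terms; reduce coefficients mod 3:
x^0: 1·1 = 1 ≡ 1 (mod 3)
x^1: 1·1 + 1·1 = 2 ≡ 2 (mod 3)
x^2: 1·1 = 1 ≡ 1 (mod 3)
Result: 1 + 2x + x^2

f · g = 1 + 2x + x^2


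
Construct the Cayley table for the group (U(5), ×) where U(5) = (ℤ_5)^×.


Elements: {1, 2, 3, 4}
Operation: multiplication mod 5
Entry (a, b) = (a × b) mod 5

Cayley table:
  | 1 | 2 | 3 | 4
1 | 1 | 2 | 3 | 4
2 | 2 | 4 | 1 | 3
3 | 3 | 1 | 4 | 2
4 | 4 | 3 | 2 | 1


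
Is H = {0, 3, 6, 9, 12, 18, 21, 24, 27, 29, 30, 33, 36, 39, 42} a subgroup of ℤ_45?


Subgroup test for H = {0, 3, 6, 9, 12, 18, 21, 24, 27, 29, 30, 33, 36, 39, 42} in (ℤ_45, +):
(1) 0 ∈ H? Yes
(2) Closure: for all a,b ∈ H, (a+b) mod 45 ∈ H? No  [counterexample: 3 + 12 = 15 ∉ H]
(3) Inverses: for all a ∈ H, -a mod 45 ∈ H? No

No, H is not a subgroup of ℤ_45


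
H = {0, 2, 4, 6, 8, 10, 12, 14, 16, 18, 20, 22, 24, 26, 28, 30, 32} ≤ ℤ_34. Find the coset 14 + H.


14 + H = {14 + h (mod 34) : h ∈ H}
14+0=14, 14+2=16, 14+4=18, 14+6=20, 14+8=22, 14+10=24, 14+12=26, 14+14=28, 14+16=30, 14+18=32, 14+20=0, 14+22=2, 14+24=4, 14+26=6, 14+28=8, 14+30=10, 14+32=12
14 + H = {0, 2, 4, 6, 8, 10, 12, 14, 16, 18, 20, 22, 24, 26, 28, 30, 32} = 0 + H

14 + H = {0, 2, 4, 6, 8, 10, 12, 14, 16, 18, 20, 22, 24, 26, 28, 30, 32}


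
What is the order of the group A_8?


|A_n| = n!/2 (even permutations)
|A_8| = 8!/2 = 40320/2 = 20160

|A_8| = 20160


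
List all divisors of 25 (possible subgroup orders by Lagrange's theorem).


Lagrange's theorem: |H| divides |G|
|G| = 25
Divisors of 25: 1, 5, 25

Possible subgroup orders: {1, 5, 25}


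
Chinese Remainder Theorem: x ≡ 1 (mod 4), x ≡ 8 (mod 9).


m₁ = 4, m₂ = 9, gcd = 1, so CRT applies. M = m₁·m₂ = 36
Let M₁ = M/m₁ = 9, M₂ = M/m₂ = 4
Find y₁ ≡ M₁⁻¹ (mod m₁): 9⁻¹ ≡ 1 (mod 4)
Find y₂ ≡ M₂⁻¹ (mod m₂): 4⁻¹ ≡ 7 (mod 9)
x = a₁·M₁·y₁ + a₂·M₂·y₂ = 1·9·1 + 8·4·7 = 233
Reduce mod 36: x ≡ 17
Check: 17 mod 4 = 1 ✓, 17 mod 9 = 8 ✓

x ≡ 17 (mod 36)


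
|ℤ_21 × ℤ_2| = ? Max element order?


|ℤ_21 × ℤ_2| = 21 × 2 = 42
Max element order = lcm(21,2) = 42
Cyclic? Yes (gcd=1)

|ℤ_21×ℤ_2| = 42, max element order = 42


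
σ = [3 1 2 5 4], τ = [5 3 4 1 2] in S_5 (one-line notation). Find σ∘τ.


σ∘τ: apply τ first, then σ
1 →τ 5 →σ 4
2 →τ 3 →σ 2
3 →τ 4 →σ 5
4 →τ 1 →σ 3
5 →τ 2 →σ 1

σ∘τ = [4 2 5 3 1]


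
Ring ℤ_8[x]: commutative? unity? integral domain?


ℤ_8 has zero divisors (2·4 ≡ 0), and these lift to constant zero divisors in ℤ_8[x]; so not an integral domain
Commutative: Yes
Integral domain: No
Has unity: Yes

ℤ_8[x]: Commutative=Yes, Unity=Yes


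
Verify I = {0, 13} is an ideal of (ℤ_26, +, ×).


Check ideal conditions for I = {0, 13} in ℤ_26:
(1) I is an additive subgroup? Yes
(2) For r ∈ ℤ_26 and a ∈ I: r·a ∈ I? Yes

Yes, I is an ideal of ℤ_26


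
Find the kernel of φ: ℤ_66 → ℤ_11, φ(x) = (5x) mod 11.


Kernel = preimage of identity
ker(φ) = {x ∈ ℤ_66 : 5x ≡ 0 (mod 11)}. Since 11 | 66, φ is well-defined. The kernel is the cyclic subgroup ⟨11⟩ of ℤ_66 (order 6), i.e. {0, 11, 22, 33, 44, 55}

ker(φ) = {0, 11, 22, 33, 44, 55}


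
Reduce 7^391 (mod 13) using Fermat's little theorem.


Fermat's little theorem: if p is prime and gcd(a,p)=1, then a^(p-1) ≡ 1 (mod p)
p = 13 is prime, gcd(7,13) = 1
Reduce exponent: 391 mod 12 = 7
So 7^391 ≡ 7^7 (mod 13)
7^7 mod 13 = 6

7^391 ≡ 6 (mod 13)


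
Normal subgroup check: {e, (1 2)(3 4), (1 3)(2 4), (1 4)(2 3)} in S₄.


H = {e, (1 2)(3 4), (1 3)(2 4), (1 4)(2 3)} in S₄
This is the Klein four-group V₄; it is normal in S₄ (it is a union of conjugacy classes)

Yes, normal subgroup


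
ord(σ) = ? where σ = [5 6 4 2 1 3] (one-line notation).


Cycle decomposition: (1 5) (2 6 3 4)
Cycle lengths: 2, 4
Order = lcm(2, 4) = 4

ord(σ) = 4


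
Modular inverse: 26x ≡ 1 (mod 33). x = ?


Use the extended Euclidean algorithm to write 1 = 26·s + 33·t; then s mod 33 is the inverse.
Euclidean algorithm:
  26 = 0·33 + 26
  33 = 1·26 + 7
  26 = 3·7 + 5
  7 = 1·5 + 2
  5 = 2·2 + 1
  2 = 2·1 + 0
gcd(26,33) = 1
Back-substitution gives: 26·(14) + 33·(-11) = 1
So 26⁻¹ ≡ 14 ≡ 14 (mod 33)
Check: 26 × 14 = 364 ≡ 1 (mod 33) ✓

26⁻¹ ≡ 14 (mod 33)


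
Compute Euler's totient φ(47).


Factor n: 47 = 47
φ(n) = n · ∏(1 - 1/p) over distinct primes p | n
φ(47) = 47 · (1 - 1/47) = 46

φ(47) = 46


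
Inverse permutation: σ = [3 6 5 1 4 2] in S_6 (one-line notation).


To find σ⁻¹, swap domain and range:
σ(1) = 3 → σ⁻¹(3) = 1
σ(2) = 6 → σ⁻¹(6) = 2
σ(3) = 5 → σ⁻¹(5) = 3
σ(4) = 1 → σ⁻¹(1) = 4
σ(5) = 4 → σ⁻¹(4) = 5
σ(6) = 2 → σ⁻¹(2) = 6

σ⁻¹ = [4 6 1 5 3 2]


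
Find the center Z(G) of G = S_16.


Z(G) = {g ∈ G | gx = xg for all x ∈ G}
S_n is non-abelian for n ≥ 3; Z(S_16) is trivial

Z(S_16) = {e}


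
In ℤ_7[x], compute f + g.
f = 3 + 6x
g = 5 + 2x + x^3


Add coefficients mod 7:
x^0: 3 + 5 = 1 (mod 7)
x^1: 6 + 2 = 1 (mod 7)
x^2: 0 + 0 = 0 (mod 7)
x^3: 0 + 1 = 1 (mod 7)
Result: 1 + x + x^3

f + g = 1 + x + x^3


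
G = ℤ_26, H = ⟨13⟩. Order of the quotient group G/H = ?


|⟨13⟩| = n / gcd(13, 26) = 26 / 13 = 2
H is normal (ℤ_26 is abelian).
|G/H| = |G| / |H| = 26 / 2 = 13

|G/H| = 13


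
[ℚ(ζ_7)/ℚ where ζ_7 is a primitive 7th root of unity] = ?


[ℚ(ζ_n):ℚ] = deg Φ_n(x) = φ(n). Here φ(7) = 6

[ℚ(ζ_7)/ℚ where ζ_7 is a primitive 7th root of unity] = 6


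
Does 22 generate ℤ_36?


g generates ℤ_n iff gcd(g, n) = 1
gcd(22, 36) = 2
Since gcd = 2 ≠ 1, ⟨22⟩ has order 18 < 36, so 22 is not a generator.

No, 22 does not generate ℤ_36


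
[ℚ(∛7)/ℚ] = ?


∛7 has minimal polynomial x³ - 7 (irreducible over ℚ since 7 is not a perfect cube)

[ℚ(∛7)/ℚ] = 3


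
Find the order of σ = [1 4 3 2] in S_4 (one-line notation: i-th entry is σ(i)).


Cycle decomposition: (2 4)
Cycle lengths: 2
Order = lcm(2) = 2

ord(σ) = 2


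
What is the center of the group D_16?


Z(G) = {g ∈ G | gx = xg for all x ∈ G}
For even n, Z(D_n) = {e, r^(n/2)}: the 180° rotation r^8 commutes with every reflection and rotation

Z(D_16) = {e, r^8}


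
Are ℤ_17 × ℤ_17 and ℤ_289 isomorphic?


Comparing ℤ_17 × ℤ_17 and ℤ_289:
gcd(17,17) = 17 ≠ 1. Max element order in ℤ_17×ℤ_17 is lcm(17,17) = 17 < 289, so it has no element of order 289

No, ℤ_17 × ℤ_17 ≇ ℤ_289


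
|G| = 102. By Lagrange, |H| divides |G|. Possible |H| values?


Lagrange's theorem: |H| divides |G|
|G| = 102
Divisors of 102: 1, 2, 3, 6, 17, 34, 51, 102

Possible subgroup orders: {1, 2, 3, 6, 17, 34, 51, 102}


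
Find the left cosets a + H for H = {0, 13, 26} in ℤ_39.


H = {0, 13, 26}, |H| = 3
Number of cosets = |G|/|H| = 39/3 = 13
0 + H = {0, 13, 26}
1 + H = {1, 14, 27}
2 + H = {2, 15, 28}
3 + H = {3, 16, 29}
4 + H = {4, 17, 30}
5 + H = {5, 18, 31}
6 + H = {6, 19, 32}
7 + H = {7, 20, 33}
8 + H = {8, 21, 34}
9 + H = {9, 22, 35}
10 + H = {10, 23, 36}
11 + H = {11, 24, 37}
12 + H = {12, 25, 38}

Cosets: 0+H={0,13,26}; 1+H={1,14,27}; 2+H={2,15,28}; 3+H={3,16,29}; 4+H={4,17,30}; 5+H={5,18,31}; 6+H={6,19,32}; 7+H={7,20,33}; 8+H={8,21,34}; 9+H={9,22,35}; 10+H={10,23,36}; 11+H={11,24,37}; 12+H={12,25,38}


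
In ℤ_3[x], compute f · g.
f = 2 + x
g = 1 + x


Expand and collect like terms; reduce coefficients mod 3:
x^0: 2·1 = 2 ≡ 2 (mod 3)
x^1: 2·1 + 1·1 = 3 ≡ 0 (mod 3)
x^2: 1·1 = 1 ≡ 1 (mod 3)
Result: 2 + x^2

f · g = 2 + x^2


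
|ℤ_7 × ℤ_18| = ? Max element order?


|ℤ_7 × ℤ_18| = 7 × 18 = 126
Max element order = lcm(7,18) = 126
Cyclic? Yes (gcd=1)

|ℤ_7×ℤ_18| = 126, max element order = 126


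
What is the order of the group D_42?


|D_n| = 2n (n rotations and n reflections)
|D_42| = 2×42 = 84

|D_42| = 84


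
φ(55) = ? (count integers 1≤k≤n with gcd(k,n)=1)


Factor n: 55 = 5 × 11
φ(n) = n · ∏(1 - 1/p) over distinct primes p | n
φ(55) = 55 · (1 - 1/5) · (1 - 1/11) = 40

φ(55) = 40


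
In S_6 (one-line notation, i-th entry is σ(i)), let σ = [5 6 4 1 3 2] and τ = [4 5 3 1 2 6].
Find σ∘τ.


σ∘τ: apply τ first, then σ
1 →τ 4 →σ 1
2 →τ 5 →σ 3
3 →τ 3 →σ 4
4 →τ 1 →σ 5
5 →τ 2 →σ 6
6 →τ 6 →σ 2

σ∘τ = [1 3 4 5 6 2]


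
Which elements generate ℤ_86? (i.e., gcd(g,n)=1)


g generates ℤ_n iff gcd(g,n) = 1
Prime factors of 86: 2, 43
Generators are g ∈ {1,...,85} not divisible by any of these primes.
Generators: {1, 3, 5, 7, 9, 11, 13, 15, 17, 19, 21, 23, 25, 27, 29, 31, 33, 35, 37, 39, 41, 45, 47, 49, 51, 53, 55, 57, 59, 61, 63, 65, 67, 69, 71, 73, 75, 77, 79, 81, 83, 85}
Number of generators = φ(86) = 42

Generators of ℤ_86 = {1, 3, 5, 7, 9, 11, 13, 15, 17, 19, 21, 23, 25, 27, 29, 31, 33, 35, 37, 39, 41, 45, 47, 49, 51, 53, 55, 57, 59, 61, 63, 65, 67, 69, 71, 73, 75, 77, 79, 81, 83, 85}


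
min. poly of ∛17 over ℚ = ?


∛17 satisfies x³ - 17 = 0, irreducible over ℚ (no rational root; 17 is not a perfect cube)

Minimal polynomial: x³ - 17


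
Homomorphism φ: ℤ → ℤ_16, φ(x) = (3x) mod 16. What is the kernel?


Kernel = preimage of identity
ker(φ) = {x ∈ ℤ : 3x ≡ 0 (mod 16)}. gcd(3,16) = 1, so 3x ≡ 0 (mod 16) ⟺ x ≡ 0 (mod 16/1 = 16). Hence ker(φ) = 16ℤ

ker(φ) = 16ℤ


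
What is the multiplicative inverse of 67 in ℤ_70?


Use the extended Euclidean algorithm to write 1 = 67·s + 70·t; then s mod 70 is the inverse.
Euclidean algorithm:
  67 = 0·70 + 67
  70 = 1·67 + 3
  67 = 22·3 + 1
  3 = 3·1 + 0
gcd(67,70) = 1
Back-substitution gives: 67·(23) + 70·(-22) = 1
So 67⁻¹ ≡ 23 ≡ 23 (mod 70)
Check: 67 × 23 = 1541 ≡ 1 (mod 70) ✓

67⁻¹ ≡ 23 (mod 70)


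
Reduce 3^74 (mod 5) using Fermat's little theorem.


Fermat's little theorem: if p is prime and gcd(a,p)=1, then a^(p-1) ≡ 1 (mod p)
p = 5 is prime, gcd(3,5) = 1
Reduce exponent: 74 mod 4 = 2
So 3^74 ≡ 3^2 (mod 5)
3^2 mod 5 = 4

3^74 ≡ 4 (mod 5)


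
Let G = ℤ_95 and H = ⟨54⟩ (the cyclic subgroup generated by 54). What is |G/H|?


|⟨54⟩| = n / gcd(54, 95) = 95 / 1 = 95
H is normal (ℤ_95 is abelian).
|G/H| = |G| / |H| = 95 / 95 = 1

|G/H| = 1


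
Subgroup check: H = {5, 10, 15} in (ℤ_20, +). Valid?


Subgroup test for H = {5, 10, 15} in (ℤ_20, +):
(1) 0 ∈ H? No
(2) Closure: for all a,b ∈ H, (a+b) mod 20 ∈ H? No  [counterexample: 5 + 15 = 0 ∉ H]
(3) Inverses: for all a ∈ H, -a mod 20 ∈ H? Yes

No, H is not a subgroup of ℤ_20


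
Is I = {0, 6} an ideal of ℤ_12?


Check ideal conditions for I = {0, 6} in ℤ_12:
(1) I is an additive subgroup? Yes
(2) For r ∈ ℤ_12 and a ∈ I: r·a ∈ I? Yes

Yes, I is an ideal of ℤ_12


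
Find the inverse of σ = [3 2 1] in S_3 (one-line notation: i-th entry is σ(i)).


To find σ⁻¹, swap domain and range:
σ(1) = 3 → σ⁻¹(3) = 1
σ(2) = 2 → σ⁻¹(2) = 2
σ(3) = 1 → σ⁻¹(1) = 3

σ⁻¹ = [3 2 1]


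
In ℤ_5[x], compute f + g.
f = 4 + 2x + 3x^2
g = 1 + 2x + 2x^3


Add coefficients mod 5:
x^0: 4 + 1 = 0 (mod 5)
x^1: 2 + 2 = 4 (mod 5)
x^2: 3 + 0 = 3 (mod 5)
x^3: 0 + 2 = 2 (mod 5)
Result: 4x + 3x^2 + 2x^3

f + g = 4x + 3x^2 + 2x^3


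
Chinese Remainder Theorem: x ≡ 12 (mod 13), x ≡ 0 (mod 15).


m₁ = 13, m₂ = 15, gcd = 1, so CRT applies. M = m₁·m₂ = 195
Let M₁ = M/m₁ = 15, M₂ = M/m₂ = 13
Find y₁ ≡ M₁⁻¹ (mod m₁): 15⁻¹ ≡ 7 (mod 13)
Find y₂ ≡ M₂⁻¹ (mod m₂): 13⁻¹ ≡ 7 (mod 15)
x = a₁·M₁·y₁ + a₂·M₂·y₂ = 12·15·7 + 0·13·7 = 1260
Reduce mod 195: x ≡ 90
Check: 90 mod 13 = 12 ✓, 90 mod 15 = 0 ✓

x ≡ 90 (mod 195)


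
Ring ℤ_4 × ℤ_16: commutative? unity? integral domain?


Direct product ring; commutative with unity (1,1); but (1,0)·(0,1) = (0,0) gives zero divisors, so not an integral domain
Commutative: Yes
Integral domain: No
Has unity: Yes

ℤ_4 × ℤ_16: Commutative=Yes, Unity=Yes


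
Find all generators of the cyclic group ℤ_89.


g generates ℤ_n iff gcd(g,n) = 1
Prime factors of 89: 89
Generators are g ∈ {1,...,88} not divisible by any of these primes.
Generators: {1, 2, 3, 4, 5, 6, 7, 8, 9, 10, 11, 12, 13, 14, 15, 16, 17, 18, 19, 20, 21, 22, 23, 24, 25, 26, 27, 28, 29, 30, 31, 32, 33, 34, 35, 36, 37, 38, 39, 40, 41, 42, 43, 44, 45, 46, 47, 48, 49, 50, 51, 52, 53, 54, 55, 56, 57, 58, 59, 60, 61, 62, 63, 64, 65, 66, 67, 68, 69, 70, 71, 72, 73, 74, 75, 76, 77, 78, 79, 80, 81, 82, 83, 84, 85, 86, 87, 88}
Number of generators = φ(89) = 88

Generators of ℤ_89 = {1, 2, 3, 4, 5, 6, 7, 8, 9, 10, 11, 12, 13, 14, 15, 16, 17, 18, 19, 20, 21, 22, 23, 24, 25, 26, 27, 28, 29, 30, 31, 32, 33, 34, 35, 36, 37, 38, 39, 40, 41, 42, 43, 44, 45, 46, 47, 48, 49, 50, 51, 52, 53, 54, 55, 56, 57, 58, 59, 60, 61, 62, 63, 64, 65, 66, 67, 68, 69, 70, 71, 72, 73, 74, 75, 76, 77, 78, 79, 80, 81, 82, 83, 84, 85, 86, 87, 88}


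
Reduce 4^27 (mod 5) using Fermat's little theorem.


Fermat's little theorem: if p is prime and gcd(a,p)=1, then a^(p-1) ≡ 1 (mod p)
p = 5 is prime, gcd(4,5) = 1
Reduce exponent: 27 mod 4 = 3
So 4^27 ≡ 4^3 (mod 5)
4^3 mod 5 = 4

4^27 ≡ 4 (mod 5)


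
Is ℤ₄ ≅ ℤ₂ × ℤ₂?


Comparing ℤ₄ and ℤ₂ × ℤ₂:
ℤ₄ has an element of order 4; ℤ₂×ℤ₂ has exponent 2

No, ℤ₄ ≇ ℤ₂ × ℤ₂


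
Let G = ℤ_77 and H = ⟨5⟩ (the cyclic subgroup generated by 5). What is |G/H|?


|⟨5⟩| = n / gcd(5, 77) = 77 / 1 = 77
H is normal (ℤ_77 is abelian).
|G/H| = |G| / |H| = 77 / 77 = 1

|G/H| = 1


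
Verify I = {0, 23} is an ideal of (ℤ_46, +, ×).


Check ideal conditions for I = {0, 23} in ℤ_46:
(1) I is an additive subgroup? Yes
(2) For r ∈ ℤ_46 and a ∈ I: r·a ∈ I? Yes

Yes, I is an ideal of ℤ_46


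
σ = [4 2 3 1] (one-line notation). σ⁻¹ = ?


To find σ⁻¹, swap domain and range:
σ(1) = 4 → σ⁻¹(4) = 1
σ(2) = 2 → σ⁻¹(2) = 2
σ(3) = 3 → σ⁻¹(3) = 3
σ(4) = 1 → σ⁻¹(1) = 4

σ⁻¹ = [4 2 3 1]


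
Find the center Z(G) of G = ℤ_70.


Z(G) = {g ∈ G | gx = xg for all x ∈ G}
ℤ_70 is abelian, so Z(G) = G

Z(ℤ_70) = ℤ_70


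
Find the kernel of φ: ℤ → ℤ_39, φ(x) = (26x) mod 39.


Kernel = preimage of identity
ker(φ) = {x ∈ ℤ : 26x ≡ 0 (mod 39)}. gcd(26,39) = 13, so 26x ≡ 0 (mod 39) ⟺ x ≡ 0 (mod 39/13 = 3). Hence ker(φ) = 3ℤ

ker(φ) = 3ℤ


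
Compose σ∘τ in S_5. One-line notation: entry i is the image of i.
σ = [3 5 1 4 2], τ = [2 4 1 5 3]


σ∘τ: apply τ first, then σ
1 →τ 2 →σ 5
2 →τ 4 →σ 4
3 →τ 1 →σ 3
4 →τ 5 →σ 2
5 →τ 3 →σ 1

σ∘τ = [5 4 3 2 1]


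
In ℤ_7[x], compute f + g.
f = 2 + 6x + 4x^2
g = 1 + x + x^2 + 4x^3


Add coefficients mod 7:
x^0: 2 + 1 = 3 (mod 7)
x^1: 6 + 1 = 0 (mod 7)
x^2: 4 + 1 = 5 (mod 7)
x^3: 0 + 4 = 4 (mod 7)
Result: 3 + 5x^2 + 4x^3

f + g = 3 + 5x^2 + 4x^3


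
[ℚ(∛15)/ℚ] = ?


∛15 has minimal polynomial x³ - 15 (irreducible over ℚ since 15 is not a perfect cube)

[ℚ(∛15)/ℚ] = 3


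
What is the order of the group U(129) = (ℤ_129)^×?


U(n) is the group of units mod n; |U(n)| = φ(n)
|U(129)| = φ(129) = 84

|U(129) = (ℤ_129)^×| = 84


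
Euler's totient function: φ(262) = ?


Factor n: 262 = 2 × 131
φ(n) = n · ∏(1 - 1/p) over distinct primes p | n
φ(262) = 262 · (1 - 1/2) · (1 - 1/131) = 130

φ(262) = 130


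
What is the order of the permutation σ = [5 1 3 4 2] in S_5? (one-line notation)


Cycle decomposition: (1 5 2)
Cycle lengths: 3
Order = lcm(3) = 3

ord(σ) = 3


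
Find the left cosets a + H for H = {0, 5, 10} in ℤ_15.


H = {0, 5, 10}, |H| = 3
Number of cosets = |G|/|H| = 15/3 = 5
0 + H = {0, 5, 10}
1 + H = {1, 6, 11}
2 + H = {2, 7, 12}
3 + H = {3, 8, 13}
4 + H = {4, 9, 14}

Cosets: 0+H={0,5,10}; 1+H={1,6,11}; 2+H={2,7,12}; 3+H={3,8,13}; 4+H={4,9,14}


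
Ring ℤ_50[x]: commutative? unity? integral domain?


ℤ_50 has zero divisors (2·25 ≡ 0), and these lift to constant zero divisors in ℤ_50[x]; so not an integral domain
Commutative: Yes
Integral domain: No
Has unity: Yes

ℤ_50[x]: Commutative=Yes, Unity=Yes


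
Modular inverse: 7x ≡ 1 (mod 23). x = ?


Use the extended Euclidean algorithm to write 1 = 7·s + 23·t; then s mod 23 is the inverse.
Euclidean algorithm:
  7 = 0·23 + 7
  23 = 3·7 + 2
  7 = 3·2 + 1
  2 = 2·1 + 0
gcd(7,23) = 1
Back-substitution gives: 7·(10) + 23·(-3) = 1
So 7⁻¹ ≡ 10 ≡ 10 (mod 23)
Check: 7 × 10 = 70 ≡ 1 (mod 23) ✓

7⁻¹ ≡ 10 (mod 23)


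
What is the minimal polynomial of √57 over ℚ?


√57 satisfies x² - 57 = 0, irreducible over ℚ since 57 is squarefree

Minimal polynomial: x² - 57


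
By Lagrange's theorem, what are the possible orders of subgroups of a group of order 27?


Lagrange's theorem: |H| divides |G|
|G| = 27
Divisors of 27: 1, 3, 9, 27

Possible subgroup orders: {1, 3, 9, 27}


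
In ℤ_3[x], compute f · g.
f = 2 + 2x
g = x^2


Expand and collect like terms; reduce coefficients mod 3:
x^0: 2·0 = 0 ≡ 0 (mod 3)
x^1: 2·0 + 2·0 = 0 ≡ 0 (mod 3)
x^2: 2·1 + 2·0 = 2 ≡ 2 (mod 3)
x^3: 2·1 = 2 ≡ 2 (mod 3)
Result: 2x^2 + 2x^3

f · g = 2x^2 + 2x^3


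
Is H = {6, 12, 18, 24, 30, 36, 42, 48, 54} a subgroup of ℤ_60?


Subgroup test for H = {6, 12, 18, 24, 30, 36, 42, 48, 54} in (ℤ_60, +):
(1) 0 ∈ H? No
(2) Closure: for all a,b ∈ H, (a+b) mod 60 ∈ H? No  [counterexample: 6 + 54 = 0 ∉ H]
(3) Inverses: for all a ∈ H, -a mod 60 ∈ H? Yes

No, H is not a subgroup of ℤ_60


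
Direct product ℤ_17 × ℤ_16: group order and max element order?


|ℤ_17 × ℤ_16| = 17 × 16 = 272
Max element order = lcm(17,16) = 272
Cyclic? Yes (gcd=1)

|ℤ_17×ℤ_16| = 272, max element order = 272


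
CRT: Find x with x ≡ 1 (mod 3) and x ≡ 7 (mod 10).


m₁ = 3, m₂ = 10, gcd = 1, so CRT applies. M = m₁·m₂ = 30
Let M₁ = M/m₁ = 10, M₂ = M/m₂ = 3
Find y₁ ≡ M₁⁻¹ (mod m₁): 10⁻¹ ≡ 1 (mod 3)
Find y₂ ≡ M₂⁻¹ (mod m₂): 3⁻¹ ≡ 7 (mod 10)
x = a₁·M₁·y₁ + a₂·M₂·y₂ = 1·10·1 + 7·3·7 = 157
Reduce mod 30: x ≡ 7
Check: 7 mod 3 = 1 ✓, 7 mod 10 = 7 ✓

x ≡ 7 (mod 30)


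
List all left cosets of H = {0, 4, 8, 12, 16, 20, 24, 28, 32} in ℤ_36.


H = {0, 4, 8, 12, 16, 20, 24, 28, 32}, |H| = 9
Number of cosets = |G|/|H| = 36/9 = 4
0 + H = {0, 4, 8, 12, 16, 20, 24, 28, 32}
1 + H = {1, 5, 9, 13, 17, 21, 25, 29, 33}
2 + H = {2, 6, 10, 14, 18, 22, 26, 30, 34}
3 + H = {3, 7, 11, 15, 19, 23, 27, 31, 35}

Cosets: 0+H={0,4,8,12,16,20,24,28,32}; 1+H={1,5,9,13,17,21,25,29,33}; 2+H={2,6,10,14,18,22,26,30,34}; 3+H={3,7,11,15,19,23,27,31,35}


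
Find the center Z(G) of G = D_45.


Z(G) = {g ∈ G | gx = xg for all x ∈ G}
For odd n, Z(D_n) = {e}: no nontrivial rotation commutes with all reflections

Z(D_45) = {e}


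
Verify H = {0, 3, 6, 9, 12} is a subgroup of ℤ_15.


Subgroup test for H = {0, 3, 6, 9, 12} in (ℤ_15, +):
(1) 0 ∈ H? Yes
(2) Closure: for all a,b ∈ H, (a+b) mod 15 ∈ H? Yes
(3) Inverses: for all a ∈ H, -a mod 15 ∈ H? Yes

Yes, H is a subgroup of ℤ_15


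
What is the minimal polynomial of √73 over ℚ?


√73 satisfies x² - 73 = 0, irreducible over ℚ since 73 is squarefree

Minimal polynomial: x² - 73


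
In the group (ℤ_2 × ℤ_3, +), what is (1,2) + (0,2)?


Operation: componentwise addition mod (2, 3)
(1,2) + (0,2) = ((a₁+b₁) mod 2, (a₂+b₂) mod 3) with a = (1,2), b = (0,2)

(1,2) + (0,2) = (1,1)


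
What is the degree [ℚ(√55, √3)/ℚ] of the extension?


[ℚ(√55,√3):ℚ] = [ℚ(√55,√3):ℚ(√55)]·[ℚ(√55):ℚ] = 2·2 = 4

[ℚ(√55, √3)/ℚ] = 4


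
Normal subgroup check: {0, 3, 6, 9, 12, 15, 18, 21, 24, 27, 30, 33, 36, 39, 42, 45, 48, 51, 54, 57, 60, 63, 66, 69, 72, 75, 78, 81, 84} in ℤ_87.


H = {0, 3, 6, 9, 12, 15, 18, 21, 24, 27, 30, 33, 36, 39, 42, 45, 48, 51, 54, 57, 60, 63, 66, 69, 72, 75, 78, 81, 84} in ℤ_87
ℤ_87 is abelian; every subgroup of an abelian group is normal

Yes, normal subgroup


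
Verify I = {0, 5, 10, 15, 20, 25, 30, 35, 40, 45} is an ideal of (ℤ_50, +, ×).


Check ideal conditions for I = {0, 5, 10, 15, 20, 25, 30, 35, 40, 45} in ℤ_50:
(1) I is an additive subgroup? Yes
(2) For r ∈ ℤ_50 and a ∈ I: r·a ∈ I? Yes

Yes, I is an ideal of ℤ_50


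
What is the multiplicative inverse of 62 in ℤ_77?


Use the extended Euclidean algorithm to write 1 = 62·s + 77·t; then s mod 77 is the inverse.
Euclidean algorithm:
  62 = 0·77 + 62
  77 = 1·62 + 15
  62 = 4·15 + 2
  15 = 7·2 + 1
  2 = 2·1 + 0
gcd(62,77) = 1
Back-substitution gives: 62·(-36) + 77·(29) = 1
So 62⁻¹ ≡ -36 ≡ 41 (mod 77)
Check: 62 × 41 = 2542 ≡ 1 (mod 77) ✓

62⁻¹ ≡ 41 (mod 77)


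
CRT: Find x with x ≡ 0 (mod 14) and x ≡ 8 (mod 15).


m₁ = 14, m₂ = 15, gcd = 1, so CRT applies. M = m₁·m₂ = 210
Let M₁ = M/m₁ = 15, M₂ = M/m₂ = 14
Find y₁ ≡ M₁⁻¹ (mod m₁): 15⁻¹ ≡ 1 (mod 14)
Find y₂ ≡ M₂⁻¹ (mod m₂): 14⁻¹ ≡ 14 (mod 15)
x = a₁·M₁·y₁ + a₂·M₂·y₂ = 0·15·1 + 8·14·14 = 1568
Reduce mod 210: x ≡ 98
Check: 98 mod 14 = 0 ✓, 98 mod 15 = 8 ✓

x ≡ 98 (mod 210)


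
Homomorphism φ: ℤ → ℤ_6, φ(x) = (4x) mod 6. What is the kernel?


Kernel = preimage of identity
ker(φ) = {x ∈ ℤ : 4x ≡ 0 (mod 6)}. gcd(4,6) = 2, so 4x ≡ 0 (mod 6) ⟺ x ≡ 0 (mod 6/2 = 3). Hence ker(φ) = 3ℤ

ker(φ) = 3ℤ


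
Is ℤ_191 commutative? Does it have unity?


ℤ_191 is a commutative ring with unity 1; 191 is prime, so ℤ_191 is a field (hence an integral domain)
Commutative: Yes
Integral domain: Yes
Has unity: Yes

ℤ_191: Commutative=Yes, Unity=Yes


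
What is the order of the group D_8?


|D_n| = 2n (n rotations and n reflections)
|D_8| = 2×8 = 16

|D_8| = 16


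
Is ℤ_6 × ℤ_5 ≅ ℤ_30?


Comparing ℤ_6 × ℤ_5 and ℤ_30:
gcd(6,5) = 1, so ℤ_6 × ℤ_5 ≅ ℤ_30 (CRT)

Yes, ℤ_6 × ℤ_5 ≅ ℤ_30


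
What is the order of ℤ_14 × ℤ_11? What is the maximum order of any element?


|ℤ_14 × ℤ_11| = 14 × 11 = 154
Max element order = lcm(14,11) = 154
Cyclic? Yes (gcd=1)

|ℤ_14×ℤ_11| = 154, max element order = 154


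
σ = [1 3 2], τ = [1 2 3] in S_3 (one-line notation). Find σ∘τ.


σ∘τ: apply τ first, then σ
1 →τ 1 →σ 1
2 →τ 2 →σ 3
3 →τ 3 →σ 2

σ∘τ = [1 3 2]


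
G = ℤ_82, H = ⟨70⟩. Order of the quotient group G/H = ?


|⟨70⟩| = n / gcd(70, 82) = 82 / 2 = 41
H is normal (ℤ_82 is abelian).
|G/H| = |G| / |H| = 82 / 41 = 2

|G/H| = 2


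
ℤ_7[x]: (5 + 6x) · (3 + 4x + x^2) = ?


Expand and collect like terms; reduce coefficients mod 7:
x^0: 5·3 = 15 ≡ 1 (mod 7)
x^1: 5·4 + 6·3 = 38 ≡ 3 (mod 7)
x^2: 5·1 + 6·4 = 29 ≡ 1 (mod 7)
x^3: 6·1 = 6 ≡ 6 (mod 7)
Result: 1 + 3x + x^2 + 6x^3

f · g = 1 + 3x + x^2 + 6x^3


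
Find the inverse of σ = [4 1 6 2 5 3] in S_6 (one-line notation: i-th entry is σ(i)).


To find σ⁻¹, swap domain and range:
σ(1) = 4 → σ⁻¹(4) = 1
σ(2) = 1 → σ⁻¹(1) = 2
σ(3) = 6 → σ⁻¹(6) = 3
σ(4) = 2 → σ⁻¹(2) = 4
σ(5) = 5 → σ⁻¹(5) = 5
σ(6) = 3 → σ⁻¹(3) = 6

σ⁻¹ = [2 4 6 1 5 3]


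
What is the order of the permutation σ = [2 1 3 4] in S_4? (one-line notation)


Cycle decomposition: (1 2)
Cycle lengths: 2
Order = lcm(2) = 2

ord(σ) = 2
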